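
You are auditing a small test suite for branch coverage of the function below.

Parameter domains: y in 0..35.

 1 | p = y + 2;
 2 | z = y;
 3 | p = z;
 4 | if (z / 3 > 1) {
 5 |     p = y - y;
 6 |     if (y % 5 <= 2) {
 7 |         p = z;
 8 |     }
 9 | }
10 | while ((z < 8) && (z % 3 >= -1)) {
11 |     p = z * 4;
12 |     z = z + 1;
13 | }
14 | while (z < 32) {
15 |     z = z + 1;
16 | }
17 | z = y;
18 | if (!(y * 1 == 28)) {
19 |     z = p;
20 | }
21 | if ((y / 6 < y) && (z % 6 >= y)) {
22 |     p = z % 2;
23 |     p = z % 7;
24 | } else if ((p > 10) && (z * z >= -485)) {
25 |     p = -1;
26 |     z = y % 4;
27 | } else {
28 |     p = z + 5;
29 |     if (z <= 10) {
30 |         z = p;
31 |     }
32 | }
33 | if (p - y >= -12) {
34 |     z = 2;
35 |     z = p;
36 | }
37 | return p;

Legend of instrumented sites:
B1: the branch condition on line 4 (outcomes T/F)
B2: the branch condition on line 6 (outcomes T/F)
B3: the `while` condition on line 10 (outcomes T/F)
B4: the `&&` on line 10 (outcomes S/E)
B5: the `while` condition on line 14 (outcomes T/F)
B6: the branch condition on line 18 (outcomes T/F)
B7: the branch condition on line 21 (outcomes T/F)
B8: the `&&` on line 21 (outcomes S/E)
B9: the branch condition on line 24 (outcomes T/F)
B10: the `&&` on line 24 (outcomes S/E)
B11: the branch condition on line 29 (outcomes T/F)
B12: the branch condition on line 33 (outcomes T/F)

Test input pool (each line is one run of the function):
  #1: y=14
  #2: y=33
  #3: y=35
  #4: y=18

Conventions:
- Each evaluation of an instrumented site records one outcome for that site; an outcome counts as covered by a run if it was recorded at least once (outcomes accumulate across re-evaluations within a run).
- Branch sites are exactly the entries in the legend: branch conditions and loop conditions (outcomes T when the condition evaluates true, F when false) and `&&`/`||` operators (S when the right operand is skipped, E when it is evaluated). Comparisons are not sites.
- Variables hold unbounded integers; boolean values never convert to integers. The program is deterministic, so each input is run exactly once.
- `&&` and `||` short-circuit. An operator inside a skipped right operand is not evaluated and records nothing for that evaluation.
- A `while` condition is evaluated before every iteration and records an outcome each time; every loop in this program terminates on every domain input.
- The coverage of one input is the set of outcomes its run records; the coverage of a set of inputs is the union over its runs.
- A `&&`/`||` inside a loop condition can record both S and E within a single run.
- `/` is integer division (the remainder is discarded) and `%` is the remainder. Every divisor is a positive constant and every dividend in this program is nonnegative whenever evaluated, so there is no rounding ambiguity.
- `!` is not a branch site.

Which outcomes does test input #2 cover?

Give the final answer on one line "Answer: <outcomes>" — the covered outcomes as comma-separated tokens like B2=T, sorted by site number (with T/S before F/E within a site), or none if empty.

Simulating input #2 (y=33) step by step:
  B1->T, B2->F, B4->S, B3->F, B5->F, B6->T, B8->E, B7->F, B10->S, B9->F
  B11->T, B12->F
as a set, this run covers: B1=T, B2=F, B3=F, B4=S, B5=F, B6=T, B7=F, B8=E, B9=F, B10=S, B11=T, B12=F

Answer: B1=T, B2=F, B3=F, B4=S, B5=F, B6=T, B7=F, B8=E, B9=F, B10=S, B11=T, B12=F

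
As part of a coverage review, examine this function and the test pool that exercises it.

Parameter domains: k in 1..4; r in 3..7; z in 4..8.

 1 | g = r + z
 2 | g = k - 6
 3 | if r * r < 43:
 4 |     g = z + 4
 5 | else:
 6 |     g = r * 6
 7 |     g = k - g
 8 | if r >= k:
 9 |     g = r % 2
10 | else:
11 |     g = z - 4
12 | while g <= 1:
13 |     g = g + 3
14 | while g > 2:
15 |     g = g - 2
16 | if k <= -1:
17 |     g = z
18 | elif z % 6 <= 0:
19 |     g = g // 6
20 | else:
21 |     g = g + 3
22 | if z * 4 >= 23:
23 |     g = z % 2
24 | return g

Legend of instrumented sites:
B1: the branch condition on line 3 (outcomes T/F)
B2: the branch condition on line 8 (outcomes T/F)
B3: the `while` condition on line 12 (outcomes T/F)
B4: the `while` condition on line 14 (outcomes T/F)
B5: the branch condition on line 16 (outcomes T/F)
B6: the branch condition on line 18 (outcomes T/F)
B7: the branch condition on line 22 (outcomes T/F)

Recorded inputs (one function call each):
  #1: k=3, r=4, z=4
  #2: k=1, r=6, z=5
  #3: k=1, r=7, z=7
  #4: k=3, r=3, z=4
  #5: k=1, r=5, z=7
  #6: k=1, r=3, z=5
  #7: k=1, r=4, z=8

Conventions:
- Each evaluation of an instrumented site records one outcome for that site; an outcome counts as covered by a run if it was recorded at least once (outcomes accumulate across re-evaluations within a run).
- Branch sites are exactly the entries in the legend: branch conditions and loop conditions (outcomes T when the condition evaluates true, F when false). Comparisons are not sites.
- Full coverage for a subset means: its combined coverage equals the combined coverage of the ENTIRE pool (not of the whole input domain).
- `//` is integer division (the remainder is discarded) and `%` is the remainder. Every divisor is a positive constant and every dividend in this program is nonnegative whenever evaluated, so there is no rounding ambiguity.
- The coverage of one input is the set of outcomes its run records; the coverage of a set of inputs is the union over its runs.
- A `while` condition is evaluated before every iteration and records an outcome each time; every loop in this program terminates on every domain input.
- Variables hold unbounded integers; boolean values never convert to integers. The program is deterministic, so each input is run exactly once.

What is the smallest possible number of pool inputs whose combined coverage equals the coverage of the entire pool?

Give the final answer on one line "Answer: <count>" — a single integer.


test 1 (k=3, r=4, z=4) hits B1=T, B2=T, B3=T, B3=F, B4=T, B4=F, B5=F, B6=F, B7=F
test 2 (k=1, r=6, z=5) hits B1=T, B2=T, B3=T, B3=F, B4=T, B4=F, B5=F, B6=F, B7=F
test 3 (k=1, r=7, z=7) hits B1=F, B2=T, B3=T, B3=F, B4=T, B4=F, B5=F, B6=F, B7=T
test 4 (k=3, r=3, z=4) hits B1=T, B2=T, B3=T, B3=F, B4=T, B4=F, B5=F, B6=F, B7=F
test 5 (k=1, r=5, z=7) hits B1=T, B2=T, B3=T, B3=F, B4=T, B4=F, B5=F, B6=F, B7=T
test 6 (k=1, r=3, z=5) hits B1=T, B2=T, B3=T, B3=F, B4=T, B4=F, B5=F, B6=F, B7=F
test 7 (k=1, r=4, z=8) hits B1=T, B2=T, B3=T, B3=F, B4=T, B4=F, B5=F, B6=F, B7=T
pool-wide coverage (11 outcomes): B1=T, B1=F, B2=T, B3=T, B3=F, B4=T, B4=F, B5=F, B6=F, B7=T, B7=F
checked all size-1 subsets: none covers 11 outcomes (max 9/11)
at size 2, {1, 3} reaches all 11 outcomes; every lexicographically earlier size-2 subset fails
Answer: 2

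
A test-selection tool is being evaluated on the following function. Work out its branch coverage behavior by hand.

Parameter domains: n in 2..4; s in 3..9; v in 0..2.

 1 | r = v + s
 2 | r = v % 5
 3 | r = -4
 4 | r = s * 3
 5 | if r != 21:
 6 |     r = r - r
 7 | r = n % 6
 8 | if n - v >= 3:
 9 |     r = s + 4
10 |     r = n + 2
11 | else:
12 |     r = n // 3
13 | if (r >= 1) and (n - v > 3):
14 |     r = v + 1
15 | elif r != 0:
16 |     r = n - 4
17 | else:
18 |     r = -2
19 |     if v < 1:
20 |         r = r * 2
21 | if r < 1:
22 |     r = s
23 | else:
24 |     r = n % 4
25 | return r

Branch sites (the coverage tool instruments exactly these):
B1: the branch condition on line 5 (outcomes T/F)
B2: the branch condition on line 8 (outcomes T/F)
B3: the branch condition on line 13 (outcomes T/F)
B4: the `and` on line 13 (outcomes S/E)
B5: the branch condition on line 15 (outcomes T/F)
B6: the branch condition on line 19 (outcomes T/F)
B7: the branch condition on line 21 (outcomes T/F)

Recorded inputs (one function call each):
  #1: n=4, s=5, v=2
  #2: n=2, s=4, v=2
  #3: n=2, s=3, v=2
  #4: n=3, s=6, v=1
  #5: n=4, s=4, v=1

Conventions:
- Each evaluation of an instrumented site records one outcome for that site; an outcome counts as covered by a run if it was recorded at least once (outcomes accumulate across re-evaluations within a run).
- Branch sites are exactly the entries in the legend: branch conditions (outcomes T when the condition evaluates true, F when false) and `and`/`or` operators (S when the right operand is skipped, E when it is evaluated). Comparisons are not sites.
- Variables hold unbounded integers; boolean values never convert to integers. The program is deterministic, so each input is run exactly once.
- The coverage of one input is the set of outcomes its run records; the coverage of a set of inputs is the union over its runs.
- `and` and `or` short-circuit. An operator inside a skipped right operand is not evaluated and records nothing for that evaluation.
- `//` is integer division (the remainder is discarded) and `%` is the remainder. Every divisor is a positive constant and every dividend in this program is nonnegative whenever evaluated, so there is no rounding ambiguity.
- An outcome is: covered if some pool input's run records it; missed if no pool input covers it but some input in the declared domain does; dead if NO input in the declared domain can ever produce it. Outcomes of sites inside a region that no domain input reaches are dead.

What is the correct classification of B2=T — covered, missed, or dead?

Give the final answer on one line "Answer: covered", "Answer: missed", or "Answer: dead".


B2=T is recorded by pool input(s) 5 -> covered
Answer: covered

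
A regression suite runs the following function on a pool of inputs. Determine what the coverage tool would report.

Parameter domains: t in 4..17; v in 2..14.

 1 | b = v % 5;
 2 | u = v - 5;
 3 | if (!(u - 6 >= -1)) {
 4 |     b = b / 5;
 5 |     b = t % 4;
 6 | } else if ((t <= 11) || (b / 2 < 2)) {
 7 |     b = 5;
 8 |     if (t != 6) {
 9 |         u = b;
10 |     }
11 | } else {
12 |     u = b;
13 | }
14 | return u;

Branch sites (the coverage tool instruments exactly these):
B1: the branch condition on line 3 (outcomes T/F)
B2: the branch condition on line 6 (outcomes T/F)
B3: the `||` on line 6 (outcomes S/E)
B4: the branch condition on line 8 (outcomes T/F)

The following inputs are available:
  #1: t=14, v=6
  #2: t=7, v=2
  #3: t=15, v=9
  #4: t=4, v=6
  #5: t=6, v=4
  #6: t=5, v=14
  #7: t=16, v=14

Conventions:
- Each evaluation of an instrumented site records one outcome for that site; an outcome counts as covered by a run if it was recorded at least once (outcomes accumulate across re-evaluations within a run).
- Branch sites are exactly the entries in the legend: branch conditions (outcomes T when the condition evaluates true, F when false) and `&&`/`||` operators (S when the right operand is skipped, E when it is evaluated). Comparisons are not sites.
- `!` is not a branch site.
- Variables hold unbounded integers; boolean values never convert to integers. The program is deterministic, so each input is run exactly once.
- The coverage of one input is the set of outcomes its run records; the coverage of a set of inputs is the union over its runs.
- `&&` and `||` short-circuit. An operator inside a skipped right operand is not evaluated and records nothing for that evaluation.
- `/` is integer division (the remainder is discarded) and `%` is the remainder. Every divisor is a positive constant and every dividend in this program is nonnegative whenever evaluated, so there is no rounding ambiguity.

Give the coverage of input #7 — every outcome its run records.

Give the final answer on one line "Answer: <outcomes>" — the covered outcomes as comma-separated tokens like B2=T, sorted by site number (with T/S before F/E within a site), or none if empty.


Event log for input #7 (t=16, v=14):
  B1->F, B3->E, B2->F
deduplicating events, the covered set is: B1=F, B2=F, B3=E
Answer: B1=F, B2=F, B3=E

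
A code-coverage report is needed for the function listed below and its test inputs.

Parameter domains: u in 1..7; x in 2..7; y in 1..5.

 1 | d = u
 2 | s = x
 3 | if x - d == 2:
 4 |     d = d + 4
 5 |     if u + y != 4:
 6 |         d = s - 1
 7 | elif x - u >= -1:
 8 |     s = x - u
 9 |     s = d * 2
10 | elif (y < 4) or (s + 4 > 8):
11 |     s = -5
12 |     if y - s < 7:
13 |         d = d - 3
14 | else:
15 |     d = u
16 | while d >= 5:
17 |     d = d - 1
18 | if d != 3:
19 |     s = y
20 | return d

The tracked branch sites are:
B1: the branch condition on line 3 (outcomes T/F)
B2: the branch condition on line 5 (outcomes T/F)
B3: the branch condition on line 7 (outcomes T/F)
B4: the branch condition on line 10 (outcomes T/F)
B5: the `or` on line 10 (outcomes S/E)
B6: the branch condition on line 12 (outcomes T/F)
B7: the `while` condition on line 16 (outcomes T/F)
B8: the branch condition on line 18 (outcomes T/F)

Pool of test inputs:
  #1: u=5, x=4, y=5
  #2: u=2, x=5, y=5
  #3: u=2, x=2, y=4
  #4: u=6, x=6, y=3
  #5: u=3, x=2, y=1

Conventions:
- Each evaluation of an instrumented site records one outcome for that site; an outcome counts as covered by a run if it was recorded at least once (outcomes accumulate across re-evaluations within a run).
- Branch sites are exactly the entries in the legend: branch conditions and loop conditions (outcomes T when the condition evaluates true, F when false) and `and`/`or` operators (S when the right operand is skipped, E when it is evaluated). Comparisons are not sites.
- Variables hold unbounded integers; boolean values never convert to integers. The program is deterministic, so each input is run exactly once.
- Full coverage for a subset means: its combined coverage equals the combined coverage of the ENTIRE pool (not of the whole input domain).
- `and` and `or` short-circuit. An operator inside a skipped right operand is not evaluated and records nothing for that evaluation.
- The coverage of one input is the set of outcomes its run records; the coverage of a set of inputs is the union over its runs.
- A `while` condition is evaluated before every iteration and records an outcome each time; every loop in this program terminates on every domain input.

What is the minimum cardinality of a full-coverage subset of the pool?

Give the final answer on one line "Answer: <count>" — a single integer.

run #1 (u=5, x=4, y=5) runs B1->F, B3->T, B7->T, B7->F, B8->T; records B1=F, B3=T, B7=T, B7=F, B8=T
run #2 (u=2, x=5, y=5) runs B1->F, B3->T, B7->F, B8->T; records B1=F, B3=T, B7=F, B8=T
run #3 (u=2, x=2, y=4) runs B1->F, B3->T, B7->F, B8->T; records B1=F, B3=T, B7=F, B8=T
run #4 (u=6, x=6, y=3) runs B1->F, B3->T, B7->T, B7->T, B7->F, B8->T; records B1=F, B3=T, B7=T, B7=F, B8=T
run #5 (u=3, x=2, y=1) runs B1->F, B3->T, B7->F, B8->F; records B1=F, B3=T, B7=F, B8=F
together the pool reaches 6 outcomes: B1=F, B3=T, B7=T, B7=F, B8=T, B8=F
checked all size-1 subsets: none covers 6 outcomes (max 5/6)
at size 2, {1, 5} reaches all 6 outcomes; every lexicographically earlier size-2 subset fails

Answer: 2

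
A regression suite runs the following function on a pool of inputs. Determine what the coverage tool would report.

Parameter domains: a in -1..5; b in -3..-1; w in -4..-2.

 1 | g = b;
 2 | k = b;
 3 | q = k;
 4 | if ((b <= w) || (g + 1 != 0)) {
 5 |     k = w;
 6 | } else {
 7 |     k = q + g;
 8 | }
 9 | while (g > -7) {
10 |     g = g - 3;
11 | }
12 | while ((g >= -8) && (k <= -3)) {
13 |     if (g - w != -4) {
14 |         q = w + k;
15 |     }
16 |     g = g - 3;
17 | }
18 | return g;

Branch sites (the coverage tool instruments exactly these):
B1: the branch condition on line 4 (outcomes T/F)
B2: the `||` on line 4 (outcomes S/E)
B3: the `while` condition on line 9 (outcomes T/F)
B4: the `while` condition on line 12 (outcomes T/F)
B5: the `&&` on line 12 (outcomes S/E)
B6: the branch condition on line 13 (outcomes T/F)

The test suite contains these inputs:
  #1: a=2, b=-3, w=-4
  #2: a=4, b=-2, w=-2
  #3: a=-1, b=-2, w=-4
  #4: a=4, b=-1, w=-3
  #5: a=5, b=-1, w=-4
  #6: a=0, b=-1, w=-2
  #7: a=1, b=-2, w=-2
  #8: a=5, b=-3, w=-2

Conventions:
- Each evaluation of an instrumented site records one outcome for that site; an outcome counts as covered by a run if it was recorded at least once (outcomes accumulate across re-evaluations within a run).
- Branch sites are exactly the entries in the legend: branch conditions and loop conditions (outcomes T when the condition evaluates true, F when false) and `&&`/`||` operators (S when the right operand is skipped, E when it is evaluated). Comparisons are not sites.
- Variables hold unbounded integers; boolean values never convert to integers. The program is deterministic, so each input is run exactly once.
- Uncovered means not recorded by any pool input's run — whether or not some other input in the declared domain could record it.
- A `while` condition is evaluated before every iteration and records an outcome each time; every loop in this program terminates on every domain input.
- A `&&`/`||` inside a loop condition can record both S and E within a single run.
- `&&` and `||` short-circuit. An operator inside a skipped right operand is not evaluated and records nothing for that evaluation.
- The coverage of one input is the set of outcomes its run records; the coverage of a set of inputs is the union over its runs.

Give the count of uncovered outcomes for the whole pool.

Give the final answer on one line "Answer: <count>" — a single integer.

input #1 (a=2, b=-3, w=-4): covers B1=T, B2=E, B3=T, B3=F, B4=F, B5=S
input #2 (a=4, b=-2, w=-2): covers B1=T, B2=S, B3=T, B3=F, B4=F, B5=E
input #3 (a=-1, b=-2, w=-4): covers B1=T, B2=E, B3=T, B3=F, B4=T, B4=F, B5=S, B5=E, B6=F
input #4 (a=4, b=-1, w=-3): covers B1=F, B2=E, B3=T, B3=F, B4=F, B5=E
input #5 (a=5, b=-1, w=-4): covers B1=F, B2=E, B3=T, B3=F, B4=F, B5=E
input #6 (a=0, b=-1, w=-2): covers B1=F, B2=E, B3=T, B3=F, B4=F, B5=E
input #7 (a=1, b=-2, w=-2): covers B1=T, B2=S, B3=T, B3=F, B4=F, B5=E
input #8 (a=5, b=-3, w=-2): covers B1=T, B2=S, B3=T, B3=F, B4=F, B5=S
union over the pool: B1=T, B1=F, B2=S, B2=E, B3=T, B3=F, B4=T, B4=F, B5=S, B5=E, B6=F
uncovered (1 of 12): B6=T

Answer: 1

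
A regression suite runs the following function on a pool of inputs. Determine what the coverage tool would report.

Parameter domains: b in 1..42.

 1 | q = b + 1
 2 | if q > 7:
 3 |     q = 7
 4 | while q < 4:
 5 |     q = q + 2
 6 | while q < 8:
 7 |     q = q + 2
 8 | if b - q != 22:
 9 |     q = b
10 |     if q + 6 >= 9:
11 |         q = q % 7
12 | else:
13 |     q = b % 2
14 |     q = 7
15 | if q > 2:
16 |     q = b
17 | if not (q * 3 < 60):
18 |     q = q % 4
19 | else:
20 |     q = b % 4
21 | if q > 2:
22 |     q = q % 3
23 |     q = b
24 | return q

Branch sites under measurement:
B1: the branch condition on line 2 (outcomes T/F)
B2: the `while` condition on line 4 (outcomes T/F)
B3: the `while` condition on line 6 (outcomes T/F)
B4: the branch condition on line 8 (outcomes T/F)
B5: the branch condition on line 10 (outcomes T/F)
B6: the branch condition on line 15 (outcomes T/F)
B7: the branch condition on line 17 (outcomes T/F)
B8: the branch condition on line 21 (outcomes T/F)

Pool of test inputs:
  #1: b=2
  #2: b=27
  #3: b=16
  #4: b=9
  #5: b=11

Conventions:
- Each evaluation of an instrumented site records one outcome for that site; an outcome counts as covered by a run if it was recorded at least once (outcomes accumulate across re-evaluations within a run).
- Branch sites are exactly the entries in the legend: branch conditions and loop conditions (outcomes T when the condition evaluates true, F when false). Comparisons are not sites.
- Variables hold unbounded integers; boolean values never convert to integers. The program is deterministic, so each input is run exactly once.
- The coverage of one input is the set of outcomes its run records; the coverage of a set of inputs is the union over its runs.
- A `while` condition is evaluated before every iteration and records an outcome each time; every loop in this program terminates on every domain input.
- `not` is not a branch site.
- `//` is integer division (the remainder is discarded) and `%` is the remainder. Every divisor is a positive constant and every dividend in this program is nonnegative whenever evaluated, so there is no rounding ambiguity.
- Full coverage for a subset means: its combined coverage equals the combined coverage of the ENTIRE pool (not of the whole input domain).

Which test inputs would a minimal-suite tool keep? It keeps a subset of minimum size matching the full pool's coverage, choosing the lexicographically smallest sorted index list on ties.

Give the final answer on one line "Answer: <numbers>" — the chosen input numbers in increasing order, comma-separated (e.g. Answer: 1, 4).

test 1 (b=2) fires B1->F, B2->T, B2->F, B3->T, B3->T, B3->F, B4->T, B5->F, B6->F, B7->F, B8->F; hits B1=F, B2=T, B2=F, B3=T, B3=F, B4=T, B5=F, B6=F, B7=F, B8=F
test 2 (b=27) fires B1->T, B2->F, B3->T, B3->F, B4->T, B5->T, B6->T, B7->T, B8->T; hits B1=T, B2=F, B3=T, B3=F, B4=T, B5=T, B6=T, B7=T, B8=T
test 3 (b=16) fires B1->T, B2->F, B3->T, B3->F, B4->T, B5->T, B6->F, B7->F, B8->F; hits B1=T, B2=F, B3=T, B3=F, B4=T, B5=T, B6=F, B7=F, B8=F
test 4 (b=9) fires B1->T, B2->F, B3->T, B3->F, B4->T, B5->T, B6->F, B7->F, B8->F; hits B1=T, B2=F, B3=T, B3=F, B4=T, B5=T, B6=F, B7=F, B8=F
test 5 (b=11) fires B1->T, B2->F, B3->T, B3->F, B4->T, B5->T, B6->T, B7->F, B8->T; hits B1=T, B2=F, B3=T, B3=F, B4=T, B5=T, B6=T, B7=F, B8=T
the full pool covers 15 outcomes: B1=T, B1=F, B2=T, B2=F, B3=T, B3=F, B4=T, B5=T, B5=F, B6=T, B6=F, B7=T, B7=F, B8=T, B8=F
size 1 is not enough: best union over all size-1 subsets is 10/15
inputs {1, 2} (size 2) cover everything; no size-2 subset with a lexicographically smaller index list covers all 15

Answer: 1, 2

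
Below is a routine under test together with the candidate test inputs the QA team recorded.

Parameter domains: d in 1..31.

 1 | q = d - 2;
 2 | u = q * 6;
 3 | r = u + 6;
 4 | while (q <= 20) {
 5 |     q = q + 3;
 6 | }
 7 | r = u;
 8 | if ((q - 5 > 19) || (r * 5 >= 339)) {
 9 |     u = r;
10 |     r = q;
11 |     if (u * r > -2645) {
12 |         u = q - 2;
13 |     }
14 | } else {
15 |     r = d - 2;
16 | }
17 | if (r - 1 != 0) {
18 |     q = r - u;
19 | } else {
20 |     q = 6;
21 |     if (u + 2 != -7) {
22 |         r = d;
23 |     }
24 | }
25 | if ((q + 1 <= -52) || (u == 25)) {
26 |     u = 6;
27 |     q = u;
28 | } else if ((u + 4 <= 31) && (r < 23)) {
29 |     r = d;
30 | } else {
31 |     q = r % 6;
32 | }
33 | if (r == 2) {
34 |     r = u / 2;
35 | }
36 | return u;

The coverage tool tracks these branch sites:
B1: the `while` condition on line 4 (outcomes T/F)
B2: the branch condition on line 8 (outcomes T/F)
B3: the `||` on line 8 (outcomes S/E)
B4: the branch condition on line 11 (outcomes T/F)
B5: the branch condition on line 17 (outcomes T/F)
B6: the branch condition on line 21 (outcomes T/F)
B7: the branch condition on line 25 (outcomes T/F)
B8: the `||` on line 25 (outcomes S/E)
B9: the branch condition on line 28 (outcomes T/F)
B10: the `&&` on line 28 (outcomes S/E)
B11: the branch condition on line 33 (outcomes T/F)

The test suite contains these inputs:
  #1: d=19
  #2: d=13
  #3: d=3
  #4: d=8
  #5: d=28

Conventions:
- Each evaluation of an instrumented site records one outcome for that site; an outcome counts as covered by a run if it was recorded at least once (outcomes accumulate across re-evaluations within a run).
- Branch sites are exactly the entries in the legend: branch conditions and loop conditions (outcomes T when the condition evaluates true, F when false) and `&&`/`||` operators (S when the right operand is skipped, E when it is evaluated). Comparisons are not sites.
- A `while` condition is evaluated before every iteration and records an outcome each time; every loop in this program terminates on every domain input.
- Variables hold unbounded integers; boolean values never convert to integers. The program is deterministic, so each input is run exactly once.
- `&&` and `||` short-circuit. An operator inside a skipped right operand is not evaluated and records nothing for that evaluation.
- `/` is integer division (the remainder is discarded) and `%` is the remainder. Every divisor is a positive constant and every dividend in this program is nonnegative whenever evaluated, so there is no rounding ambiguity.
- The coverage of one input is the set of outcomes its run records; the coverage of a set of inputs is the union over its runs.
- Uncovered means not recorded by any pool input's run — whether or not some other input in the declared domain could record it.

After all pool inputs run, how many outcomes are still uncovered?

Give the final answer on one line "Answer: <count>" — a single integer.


#1 (d=19) -> B1->T, B1->T, B1->F, B3->E, B2->T, B4->T, B5->T, B8->E, B7->F, B10->E, B9->F, B11->F; covered: B1=T, B1=F, B2=T, B3=E, B4=T, B5=T, B7=F, B8=E, B9=F, B10=E, B11=F
#2 (d=13) -> B1->T, B1->T, B1->T, B1->T, B1->F, B3->E, B2->F, B5->T, B8->S, B7->T, B11->F; covered: B1=T, B1=F, B2=F, B3=E, B5=T, B7=T, B8=S, B11=F
#3 (d=3) -> B1->T, B1->T, B1->T, B1->T, B1->T, B1->T, B1->T, B1->F, B3->E, B2->F, B5->F, B6->T, B8->E, B7->F, ...; covered: B1=T, B1=F, B2=F, B3=E, B5=F, B6=T, B7=F, B8=E, B9=T, B10=E, B11=F
#4 (d=8) -> B1->T, B1->T, B1->T, B1->T, B1->T, B1->F, B3->E, B2->F, B5->T, B8->E, B7->F, B10->S, B9->F, B11->F; covered: B1=T, B1=F, B2=F, B3=E, B5=T, B7=F, B8=E, B9=F, B10=S, B11=F
#5 (d=28) -> B1->F, B3->S, B2->T, B4->T, B5->T, B8->E, B7->F, B10->E, B9->F, B11->F; covered: B1=F, B2=T, B3=S, B4=T, B5=T, B7=F, B8=E, B9=F, B10=E, B11=F
union over the pool: B1=T, B1=F, B2=T, B2=F, B3=S, B3=E, B4=T, B5=T, B5=F, B6=T, B7=T, B7=F, B8=S, B8=E, B9=T, B9=F, B10=S, B10=E, B11=F
uncovered (3 of 22): B4=F, B6=F, B11=T
Answer: 3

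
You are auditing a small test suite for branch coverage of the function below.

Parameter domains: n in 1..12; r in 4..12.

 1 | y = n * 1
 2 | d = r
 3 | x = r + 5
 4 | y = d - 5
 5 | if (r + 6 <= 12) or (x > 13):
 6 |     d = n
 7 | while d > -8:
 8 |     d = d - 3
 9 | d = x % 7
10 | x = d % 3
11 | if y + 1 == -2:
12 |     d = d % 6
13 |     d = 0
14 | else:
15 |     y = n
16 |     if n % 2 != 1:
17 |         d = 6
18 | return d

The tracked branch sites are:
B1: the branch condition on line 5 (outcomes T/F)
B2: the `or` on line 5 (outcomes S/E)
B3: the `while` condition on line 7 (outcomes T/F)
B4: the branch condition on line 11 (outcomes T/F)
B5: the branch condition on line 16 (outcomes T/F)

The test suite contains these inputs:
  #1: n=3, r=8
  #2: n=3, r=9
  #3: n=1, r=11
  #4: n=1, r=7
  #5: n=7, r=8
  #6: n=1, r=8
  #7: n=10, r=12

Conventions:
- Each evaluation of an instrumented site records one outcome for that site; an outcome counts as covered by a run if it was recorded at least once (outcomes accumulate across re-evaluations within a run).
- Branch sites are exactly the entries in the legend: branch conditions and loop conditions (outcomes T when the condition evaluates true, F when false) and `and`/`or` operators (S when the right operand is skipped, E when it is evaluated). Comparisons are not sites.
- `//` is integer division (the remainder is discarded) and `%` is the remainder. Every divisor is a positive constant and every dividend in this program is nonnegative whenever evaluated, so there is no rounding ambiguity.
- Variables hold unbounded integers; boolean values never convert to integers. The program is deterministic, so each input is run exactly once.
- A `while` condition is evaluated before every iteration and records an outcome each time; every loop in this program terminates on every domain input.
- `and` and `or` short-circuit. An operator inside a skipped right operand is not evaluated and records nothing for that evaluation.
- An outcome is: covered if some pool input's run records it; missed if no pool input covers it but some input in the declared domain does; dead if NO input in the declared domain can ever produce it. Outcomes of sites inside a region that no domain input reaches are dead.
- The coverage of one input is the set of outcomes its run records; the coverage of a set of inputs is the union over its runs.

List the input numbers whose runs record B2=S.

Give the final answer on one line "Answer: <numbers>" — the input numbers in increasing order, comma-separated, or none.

input #1 (n=3, r=8): misses B2=S
input #2 (n=3, r=9): misses B2=S
input #3 (n=1, r=11): misses B2=S
input #4 (n=1, r=7): misses B2=S
input #5 (n=7, r=8): misses B2=S
input #6 (n=1, r=8): misses B2=S
input #7 (n=10, r=12): misses B2=S

Answer: none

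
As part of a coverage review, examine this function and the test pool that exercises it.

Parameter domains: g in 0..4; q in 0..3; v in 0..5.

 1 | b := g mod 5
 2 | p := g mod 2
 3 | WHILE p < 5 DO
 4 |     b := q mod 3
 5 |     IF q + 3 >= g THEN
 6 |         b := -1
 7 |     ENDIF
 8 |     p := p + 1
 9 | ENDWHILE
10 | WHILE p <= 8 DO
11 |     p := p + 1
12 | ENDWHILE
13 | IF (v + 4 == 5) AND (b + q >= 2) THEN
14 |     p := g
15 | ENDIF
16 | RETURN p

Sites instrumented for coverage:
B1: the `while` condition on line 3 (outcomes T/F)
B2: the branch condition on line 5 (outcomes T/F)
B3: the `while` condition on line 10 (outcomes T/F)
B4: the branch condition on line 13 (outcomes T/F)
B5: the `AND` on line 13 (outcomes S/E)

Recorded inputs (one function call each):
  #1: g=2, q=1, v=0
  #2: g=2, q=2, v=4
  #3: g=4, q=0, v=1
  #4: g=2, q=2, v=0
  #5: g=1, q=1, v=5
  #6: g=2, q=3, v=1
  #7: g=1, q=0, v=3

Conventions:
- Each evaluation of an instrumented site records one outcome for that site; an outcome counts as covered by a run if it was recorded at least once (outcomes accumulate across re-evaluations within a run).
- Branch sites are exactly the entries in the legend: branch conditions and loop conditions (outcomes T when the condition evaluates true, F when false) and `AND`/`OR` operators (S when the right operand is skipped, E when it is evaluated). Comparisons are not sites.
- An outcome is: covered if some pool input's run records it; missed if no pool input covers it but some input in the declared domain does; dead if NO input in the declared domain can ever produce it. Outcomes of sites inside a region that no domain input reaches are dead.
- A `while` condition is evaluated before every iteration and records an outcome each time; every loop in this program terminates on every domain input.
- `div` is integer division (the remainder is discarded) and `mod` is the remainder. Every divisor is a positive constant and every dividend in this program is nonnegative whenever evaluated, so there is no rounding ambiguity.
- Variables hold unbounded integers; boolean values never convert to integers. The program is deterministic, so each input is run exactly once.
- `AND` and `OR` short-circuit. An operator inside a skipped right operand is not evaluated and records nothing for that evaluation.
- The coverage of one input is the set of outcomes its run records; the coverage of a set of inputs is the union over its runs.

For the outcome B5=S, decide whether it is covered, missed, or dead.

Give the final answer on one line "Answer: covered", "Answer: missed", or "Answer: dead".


B5=S is recorded by pool input(s) 1, 2, 4, 5, 7 -> covered
Answer: covered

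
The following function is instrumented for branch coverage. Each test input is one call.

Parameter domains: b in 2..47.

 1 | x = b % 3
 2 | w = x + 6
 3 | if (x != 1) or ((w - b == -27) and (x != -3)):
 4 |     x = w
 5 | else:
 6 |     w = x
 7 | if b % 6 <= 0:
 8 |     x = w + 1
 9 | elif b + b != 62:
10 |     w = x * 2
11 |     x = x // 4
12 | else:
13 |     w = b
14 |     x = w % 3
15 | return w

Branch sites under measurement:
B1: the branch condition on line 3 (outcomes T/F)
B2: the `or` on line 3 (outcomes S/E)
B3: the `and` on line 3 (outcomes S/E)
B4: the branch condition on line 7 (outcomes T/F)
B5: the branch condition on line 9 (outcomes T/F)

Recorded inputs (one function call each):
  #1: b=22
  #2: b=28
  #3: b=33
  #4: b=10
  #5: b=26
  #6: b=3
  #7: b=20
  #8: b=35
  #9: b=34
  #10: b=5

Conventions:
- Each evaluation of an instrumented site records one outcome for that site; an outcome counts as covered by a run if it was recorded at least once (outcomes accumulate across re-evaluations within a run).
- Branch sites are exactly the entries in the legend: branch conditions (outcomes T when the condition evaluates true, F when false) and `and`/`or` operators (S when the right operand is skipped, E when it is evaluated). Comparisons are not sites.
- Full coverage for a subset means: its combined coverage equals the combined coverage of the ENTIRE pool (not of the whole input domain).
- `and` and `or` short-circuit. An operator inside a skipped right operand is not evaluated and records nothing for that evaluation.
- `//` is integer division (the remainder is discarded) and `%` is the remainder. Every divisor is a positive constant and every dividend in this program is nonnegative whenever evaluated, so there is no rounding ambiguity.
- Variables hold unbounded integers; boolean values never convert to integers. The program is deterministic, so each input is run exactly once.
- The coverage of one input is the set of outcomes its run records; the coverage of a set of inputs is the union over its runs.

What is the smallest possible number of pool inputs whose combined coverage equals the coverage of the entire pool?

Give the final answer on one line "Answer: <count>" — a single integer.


run #1 (b=22) records B1=F, B2=E, B3=S, B4=F, B5=T
run #2 (b=28) records B1=F, B2=E, B3=S, B4=F, B5=T
run #3 (b=33) records B1=T, B2=S, B4=F, B5=T
run #4 (b=10) records B1=F, B2=E, B3=S, B4=F, B5=T
run #5 (b=26) records B1=T, B2=S, B4=F, B5=T
run #6 (b=3) records B1=T, B2=S, B4=F, B5=T
run #7 (b=20) records B1=T, B2=S, B4=F, B5=T
run #8 (b=35) records B1=T, B2=S, B4=F, B5=T
run #9 (b=34) records B1=T, B2=E, B3=E, B4=F, B5=T
run #10 (b=5) records B1=T, B2=S, B4=F, B5=T
together the pool reaches 8 outcomes: B1=T, B1=F, B2=S, B2=E, B3=S, B3=E, B4=F, B5=T
checked all size-1 subsets: none covers 8 outcomes (max 5/8)
checked all size-2 subsets: none covers 8 outcomes (max 7/8)
inputs {1, 3, 9} (size 3) cover everything; no size-3 subset with a lexicographically smaller index list covers all 8
Answer: 3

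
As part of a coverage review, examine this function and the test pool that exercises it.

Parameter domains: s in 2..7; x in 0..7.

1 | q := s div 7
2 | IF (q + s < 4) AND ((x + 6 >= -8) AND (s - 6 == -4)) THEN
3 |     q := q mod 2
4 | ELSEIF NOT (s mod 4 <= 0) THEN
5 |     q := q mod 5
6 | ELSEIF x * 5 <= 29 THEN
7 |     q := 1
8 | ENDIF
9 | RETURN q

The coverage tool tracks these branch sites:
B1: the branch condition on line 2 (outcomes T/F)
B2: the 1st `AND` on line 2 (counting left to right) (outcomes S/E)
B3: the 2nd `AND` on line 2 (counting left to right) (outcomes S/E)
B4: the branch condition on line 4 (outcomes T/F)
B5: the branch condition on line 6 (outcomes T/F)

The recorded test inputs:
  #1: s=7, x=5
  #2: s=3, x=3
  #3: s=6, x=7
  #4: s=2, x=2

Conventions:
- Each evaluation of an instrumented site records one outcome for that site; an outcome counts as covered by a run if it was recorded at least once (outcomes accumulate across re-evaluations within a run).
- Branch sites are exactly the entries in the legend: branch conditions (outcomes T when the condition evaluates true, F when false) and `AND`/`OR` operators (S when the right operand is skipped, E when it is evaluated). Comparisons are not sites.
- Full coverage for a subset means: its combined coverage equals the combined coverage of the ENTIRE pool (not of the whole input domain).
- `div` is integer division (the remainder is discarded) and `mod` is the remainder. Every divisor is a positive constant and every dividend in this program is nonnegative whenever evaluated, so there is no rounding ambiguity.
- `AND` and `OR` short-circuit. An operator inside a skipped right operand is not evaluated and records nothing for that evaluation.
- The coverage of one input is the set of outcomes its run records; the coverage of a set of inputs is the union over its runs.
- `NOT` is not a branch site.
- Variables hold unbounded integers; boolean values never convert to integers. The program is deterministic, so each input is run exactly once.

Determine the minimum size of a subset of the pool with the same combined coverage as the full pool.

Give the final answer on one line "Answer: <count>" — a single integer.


#1 (s=7, x=5) -> B2->S, B1->F, B4->T; covered: B1=F, B2=S, B4=T
#2 (s=3, x=3) -> B2->E, B3->E, B1->F, B4->T; covered: B1=F, B2=E, B3=E, B4=T
#3 (s=6, x=7) -> B2->S, B1->F, B4->T; covered: B1=F, B2=S, B4=T
#4 (s=2, x=2) -> B2->E, B3->E, B1->T; covered: B1=T, B2=E, B3=E
together the pool reaches 6 outcomes: B1=T, B1=F, B2=S, B2=E, B3=E, B4=T
every size-1 subset falls short of the 6 outcomes (best: 4/6)
size 2: inputs {1, 4} cover all 6 outcomes, and no lexicographically smaller subset of this size does
Answer: 2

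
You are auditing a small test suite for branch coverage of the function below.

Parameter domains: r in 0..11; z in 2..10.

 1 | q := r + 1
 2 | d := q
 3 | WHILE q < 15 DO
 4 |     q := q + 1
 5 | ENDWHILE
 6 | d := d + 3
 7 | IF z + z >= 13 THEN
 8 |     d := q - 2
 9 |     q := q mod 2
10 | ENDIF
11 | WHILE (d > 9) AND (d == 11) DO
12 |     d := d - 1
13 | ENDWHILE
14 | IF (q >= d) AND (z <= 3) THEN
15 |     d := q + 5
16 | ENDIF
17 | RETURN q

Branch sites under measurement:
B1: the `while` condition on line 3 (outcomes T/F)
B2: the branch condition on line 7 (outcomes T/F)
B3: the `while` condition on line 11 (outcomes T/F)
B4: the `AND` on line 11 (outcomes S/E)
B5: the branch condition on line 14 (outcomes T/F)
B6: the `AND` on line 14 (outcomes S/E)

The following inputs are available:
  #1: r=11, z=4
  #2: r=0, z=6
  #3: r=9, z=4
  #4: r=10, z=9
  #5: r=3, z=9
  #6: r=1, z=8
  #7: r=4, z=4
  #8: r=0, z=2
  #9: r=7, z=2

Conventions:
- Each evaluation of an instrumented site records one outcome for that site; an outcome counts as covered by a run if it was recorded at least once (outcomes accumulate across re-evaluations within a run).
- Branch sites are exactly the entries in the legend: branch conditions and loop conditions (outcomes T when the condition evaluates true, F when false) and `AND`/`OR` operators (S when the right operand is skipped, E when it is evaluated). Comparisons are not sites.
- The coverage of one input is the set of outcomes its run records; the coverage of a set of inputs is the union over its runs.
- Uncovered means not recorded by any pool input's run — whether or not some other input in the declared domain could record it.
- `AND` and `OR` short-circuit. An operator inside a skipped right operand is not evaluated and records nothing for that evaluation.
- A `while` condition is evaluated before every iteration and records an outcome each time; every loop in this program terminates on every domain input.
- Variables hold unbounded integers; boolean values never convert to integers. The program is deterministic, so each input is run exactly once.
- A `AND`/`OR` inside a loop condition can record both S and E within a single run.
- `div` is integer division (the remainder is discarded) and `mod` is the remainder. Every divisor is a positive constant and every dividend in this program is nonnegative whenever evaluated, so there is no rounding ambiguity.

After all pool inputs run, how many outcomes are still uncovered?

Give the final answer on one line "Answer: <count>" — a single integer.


input #1 (r=11, z=4): events B1->T, B1->T, B1->T, B1->F, B2->F, B4->E, B3->F, B6->E, B5->F; covers B1=T, B1=F, B2=F, B3=F, B4=E, B5=F, B6=E
input #2 (r=0, z=6): events B1->T, B1->T, B1->T, B1->T, B1->T, B1->T, B1->T, B1->T, B1->T, B1->T, B1->T, B1->T, B1->T, B1->T, ...; covers B1=T, B1=F, B2=F, B3=F, B4=S, B5=F, B6=E
input #3 (r=9, z=4): events B1->T, B1->T, B1->T, B1->T, B1->T, B1->F, B2->F, B4->E, B3->F, B6->E, B5->F; covers B1=T, B1=F, B2=F, B3=F, B4=E, B5=F, B6=E
input #4 (r=10, z=9): events B1->T, B1->T, B1->T, B1->T, B1->F, B2->T, B4->E, B3->F, B6->S, B5->F; covers B1=T, B1=F, B2=T, B3=F, B4=E, B5=F, B6=S
input #5 (r=3, z=9): events B1->T, B1->T, B1->T, B1->T, B1->T, B1->T, B1->T, B1->T, B1->T, B1->T, B1->T, B1->F, B2->T, B4->E, ...; covers B1=T, B1=F, B2=T, B3=F, B4=E, B5=F, B6=S
input #6 (r=1, z=8): events B1->T, B1->T, B1->T, B1->T, B1->T, B1->T, B1->T, B1->T, B1->T, B1->T, B1->T, B1->T, B1->T, B1->F, ...; covers B1=T, B1=F, B2=T, B3=F, B4=E, B5=F, B6=S
input #7 (r=4, z=4): events B1->T, B1->T, B1->T, B1->T, B1->T, B1->T, B1->T, B1->T, B1->T, B1->T, B1->F, B2->F, B4->S, B3->F, ...; covers B1=T, B1=F, B2=F, B3=F, B4=S, B5=F, B6=E
input #8 (r=0, z=2): events B1->T, B1->T, B1->T, B1->T, B1->T, B1->T, B1->T, B1->T, B1->T, B1->T, B1->T, B1->T, B1->T, B1->T, ...; covers B1=T, B1=F, B2=F, B3=F, B4=S, B5=T, B6=E
input #9 (r=7, z=2): events B1->T, B1->T, B1->T, B1->T, B1->T, B1->T, B1->T, B1->F, B2->F, B4->E, B3->T, B4->E, B3->F, B6->E, ...; covers B1=T, B1=F, B2=F, B3=T, B3=F, B4=E, B5=T, B6=E
union over the pool: B1=T, B1=F, B2=T, B2=F, B3=T, B3=F, B4=S, B4=E, B5=T, B5=F, B6=S, B6=E
uncovered (0 of 12): none
Answer: 0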